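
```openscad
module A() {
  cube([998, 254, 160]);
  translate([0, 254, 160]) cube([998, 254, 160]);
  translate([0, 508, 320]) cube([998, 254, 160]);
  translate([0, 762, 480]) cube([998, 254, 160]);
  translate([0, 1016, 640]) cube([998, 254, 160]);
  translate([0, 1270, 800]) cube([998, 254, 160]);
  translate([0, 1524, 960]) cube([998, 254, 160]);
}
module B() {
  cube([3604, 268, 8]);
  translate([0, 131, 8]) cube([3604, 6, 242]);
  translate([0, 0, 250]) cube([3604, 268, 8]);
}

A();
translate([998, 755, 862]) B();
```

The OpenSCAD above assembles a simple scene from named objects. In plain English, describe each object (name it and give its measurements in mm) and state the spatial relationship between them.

A is a run of 7 identical solid stair steps. Each tread is 998×254 mm and each step block is 160 mm high. Step 1 rests on the floor; step k is offset from step 1 by (k−1)×254 mm in y and (k−1)×160 mm in z.

B is an I-beam lying along x, 3604 mm long. Overall section height 258 mm. Two flanges 268 mm wide (y) and 8 mm thick, one on the floor and one at the top; a web 6 mm thick runs between them, centred on the flange width.

The I-beam is beside the staircase with their tops flush at z = 1120.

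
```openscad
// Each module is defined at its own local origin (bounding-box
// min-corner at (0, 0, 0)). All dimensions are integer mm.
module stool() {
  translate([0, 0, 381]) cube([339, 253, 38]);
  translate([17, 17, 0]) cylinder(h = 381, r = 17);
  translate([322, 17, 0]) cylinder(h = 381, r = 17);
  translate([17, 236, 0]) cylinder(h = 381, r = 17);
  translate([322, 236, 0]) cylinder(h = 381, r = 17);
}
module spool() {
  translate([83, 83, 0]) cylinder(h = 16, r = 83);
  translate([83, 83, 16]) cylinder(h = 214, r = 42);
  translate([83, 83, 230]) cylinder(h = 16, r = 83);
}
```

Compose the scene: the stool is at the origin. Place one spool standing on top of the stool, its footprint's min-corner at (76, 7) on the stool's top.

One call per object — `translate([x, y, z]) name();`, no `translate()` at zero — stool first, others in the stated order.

stool();
translate([76, 7, 419]) spool();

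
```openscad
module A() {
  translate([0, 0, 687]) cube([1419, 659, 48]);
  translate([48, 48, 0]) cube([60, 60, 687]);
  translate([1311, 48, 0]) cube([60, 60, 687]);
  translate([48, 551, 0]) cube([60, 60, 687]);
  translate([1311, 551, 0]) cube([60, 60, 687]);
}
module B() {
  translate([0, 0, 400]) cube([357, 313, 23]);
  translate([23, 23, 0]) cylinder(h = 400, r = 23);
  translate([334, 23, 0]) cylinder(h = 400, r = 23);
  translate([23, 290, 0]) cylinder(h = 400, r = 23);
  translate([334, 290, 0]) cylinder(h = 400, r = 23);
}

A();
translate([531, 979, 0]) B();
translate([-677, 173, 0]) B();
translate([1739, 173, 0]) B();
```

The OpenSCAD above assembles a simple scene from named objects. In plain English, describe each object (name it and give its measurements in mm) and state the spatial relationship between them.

A is a table with a 1419×659 mm rectangular top, 48 mm thick, top surface at z = 735 mm, supported by four 60×60 mm square legs, each inset 48 mm from the nearest pair of top edges, running from the floor.

B is a four-legged stool. The seat is 357×313 mm, 23 mm thick, top at z = 423 mm. It stands on four round legs, each 46 mm in diameter, from z = 0 to the seat underside, each leg's axis is inset half a diameter from the nearest pair of seat edges (so the leg's bounding box is flush with the corner).

Three stools sit around the table at the +y, −x, +x sides.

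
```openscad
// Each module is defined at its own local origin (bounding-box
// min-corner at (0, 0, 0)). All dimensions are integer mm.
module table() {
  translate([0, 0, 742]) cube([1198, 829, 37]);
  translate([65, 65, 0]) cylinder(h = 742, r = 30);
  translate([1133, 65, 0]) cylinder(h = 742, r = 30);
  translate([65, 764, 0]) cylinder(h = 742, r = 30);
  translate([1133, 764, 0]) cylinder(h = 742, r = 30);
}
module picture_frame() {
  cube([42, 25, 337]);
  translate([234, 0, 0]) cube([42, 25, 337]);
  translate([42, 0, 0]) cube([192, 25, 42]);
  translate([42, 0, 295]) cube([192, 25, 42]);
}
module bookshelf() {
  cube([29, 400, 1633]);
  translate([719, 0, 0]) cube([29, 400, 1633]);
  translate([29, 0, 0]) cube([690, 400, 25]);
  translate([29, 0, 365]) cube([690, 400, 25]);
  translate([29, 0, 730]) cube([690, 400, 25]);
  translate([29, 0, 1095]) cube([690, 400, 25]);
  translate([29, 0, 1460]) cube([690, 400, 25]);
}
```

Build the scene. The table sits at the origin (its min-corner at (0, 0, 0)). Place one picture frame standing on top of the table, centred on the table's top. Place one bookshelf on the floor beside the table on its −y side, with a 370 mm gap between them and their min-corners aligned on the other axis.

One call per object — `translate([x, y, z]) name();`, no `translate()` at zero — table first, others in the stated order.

table();
translate([461, 402, 779]) picture_frame();
translate([0, -770, 0]) bookshelf();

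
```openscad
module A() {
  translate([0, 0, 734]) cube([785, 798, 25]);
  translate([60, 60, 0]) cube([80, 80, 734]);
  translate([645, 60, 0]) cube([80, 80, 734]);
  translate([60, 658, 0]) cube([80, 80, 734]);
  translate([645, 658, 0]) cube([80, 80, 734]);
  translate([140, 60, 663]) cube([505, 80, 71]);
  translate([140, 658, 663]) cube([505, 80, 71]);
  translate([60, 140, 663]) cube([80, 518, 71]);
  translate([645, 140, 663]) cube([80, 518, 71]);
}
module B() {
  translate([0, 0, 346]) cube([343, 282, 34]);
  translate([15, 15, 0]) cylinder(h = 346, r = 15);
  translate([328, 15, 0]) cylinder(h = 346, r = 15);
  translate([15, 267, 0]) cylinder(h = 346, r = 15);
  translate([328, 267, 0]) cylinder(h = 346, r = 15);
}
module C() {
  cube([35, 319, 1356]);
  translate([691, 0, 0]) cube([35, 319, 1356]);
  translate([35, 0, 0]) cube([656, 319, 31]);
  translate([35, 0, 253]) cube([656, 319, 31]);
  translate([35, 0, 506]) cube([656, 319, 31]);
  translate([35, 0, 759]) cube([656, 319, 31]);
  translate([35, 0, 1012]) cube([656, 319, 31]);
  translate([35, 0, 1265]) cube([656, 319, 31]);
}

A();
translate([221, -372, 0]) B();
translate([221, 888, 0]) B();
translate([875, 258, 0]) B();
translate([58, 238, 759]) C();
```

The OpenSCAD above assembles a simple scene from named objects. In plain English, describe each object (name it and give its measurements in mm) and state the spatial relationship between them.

A is a rectangular dining table. The top is 785×798×25 mm with its upper surface at z = 759 mm. It stands on four 80×80 mm square legs, each inset 60 mm from the nearest pair of top edges, running from the floor to the underside of the top. Four apron rails, 80 mm thick and 71 mm tall, run between adjacent legs with their top edges flush with the underside of the top and their outer faces flush with the legs' outer faces.

B is a simple wooden stool: a rectangular seat 343 mm (x) by 282 mm (y), 34 mm thick, top face at z = 380 mm, on four round legs, each 30 mm in diameter. The legs rest on z = 0, each leg's axis is inset half a diameter from the nearest pair of seat edges (so the leg's bounding box is flush with the corner).

C is an open bookshelf. Two side panels, each 35 mm thick, 319 mm deep and 1356 mm tall, stand 726 mm apart (outside-to-outside). Between them sit 6 shelves, each 31 mm thick and 319 mm deep, spanning the full gap between the sides. The bottom shelf rests on the floor (its underside at z = 0) and the clear gap between one shelf's top and the next shelf's underside is 222 mm.

Three stools sit around the table at the −y, +y, +x sides. The bookshelf is on top of the table.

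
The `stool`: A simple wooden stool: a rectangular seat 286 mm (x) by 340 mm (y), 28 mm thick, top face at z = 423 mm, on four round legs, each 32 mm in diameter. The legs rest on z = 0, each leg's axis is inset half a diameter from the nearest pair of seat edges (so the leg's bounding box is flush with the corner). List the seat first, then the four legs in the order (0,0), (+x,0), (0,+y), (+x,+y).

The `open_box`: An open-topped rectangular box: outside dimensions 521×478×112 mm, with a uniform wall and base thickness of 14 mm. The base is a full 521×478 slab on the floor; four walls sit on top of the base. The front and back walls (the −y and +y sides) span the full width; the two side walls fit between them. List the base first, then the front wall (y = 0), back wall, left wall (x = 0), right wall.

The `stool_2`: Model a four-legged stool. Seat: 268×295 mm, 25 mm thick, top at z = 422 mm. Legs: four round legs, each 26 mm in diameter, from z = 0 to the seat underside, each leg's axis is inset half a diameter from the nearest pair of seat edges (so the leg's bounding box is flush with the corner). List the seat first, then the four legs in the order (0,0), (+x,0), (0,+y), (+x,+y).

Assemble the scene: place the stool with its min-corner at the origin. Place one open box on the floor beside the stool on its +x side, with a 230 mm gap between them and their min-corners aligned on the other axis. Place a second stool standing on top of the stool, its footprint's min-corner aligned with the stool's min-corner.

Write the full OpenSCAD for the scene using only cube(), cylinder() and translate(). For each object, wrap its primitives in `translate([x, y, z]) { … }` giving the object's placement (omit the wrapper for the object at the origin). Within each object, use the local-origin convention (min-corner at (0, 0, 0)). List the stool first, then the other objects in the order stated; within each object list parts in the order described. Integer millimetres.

translate([0, 0, 395]) cube([286, 340, 28]);
translate([16, 16, 0]) cylinder(h = 395, r = 16);
translate([270, 16, 0]) cylinder(h = 395, r = 16);
translate([16, 324, 0]) cylinder(h = 395, r = 16);
translate([270, 324, 0]) cylinder(h = 395, r = 16);
translate([516, 0, 0]) {
  cube([521, 478, 14]);
  translate([0, 0, 14]) cube([521, 14, 98]);
  translate([0, 464, 14]) cube([521, 14, 98]);
  translate([0, 14, 14]) cube([14, 450, 98]);
  translate([507, 14, 14]) cube([14, 450, 98]);
}
translate([0, 0, 423]) {
  translate([0, 0, 397]) cube([268, 295, 25]);
  translate([13, 13, 0]) cylinder(h = 397, r = 13);
  translate([255, 13, 0]) cylinder(h = 397, r = 13);
  translate([13, 282, 0]) cylinder(h = 397, r = 13);
  translate([255, 282, 0]) cylinder(h = 397, r = 13);
}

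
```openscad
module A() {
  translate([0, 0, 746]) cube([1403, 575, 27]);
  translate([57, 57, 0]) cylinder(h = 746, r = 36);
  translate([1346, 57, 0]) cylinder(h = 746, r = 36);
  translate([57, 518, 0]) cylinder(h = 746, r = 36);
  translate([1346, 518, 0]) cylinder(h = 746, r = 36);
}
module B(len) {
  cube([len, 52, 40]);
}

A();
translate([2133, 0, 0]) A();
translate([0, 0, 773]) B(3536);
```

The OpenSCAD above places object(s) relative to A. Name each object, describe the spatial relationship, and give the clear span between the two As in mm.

Second table starts at x = 2133; first ends at x = 1403; clear span = 2133 − 1403 = 730 mm.

A is a table. B is a beam. A beam spans the tops of two tables. The clear span between the two tables is 730 mm.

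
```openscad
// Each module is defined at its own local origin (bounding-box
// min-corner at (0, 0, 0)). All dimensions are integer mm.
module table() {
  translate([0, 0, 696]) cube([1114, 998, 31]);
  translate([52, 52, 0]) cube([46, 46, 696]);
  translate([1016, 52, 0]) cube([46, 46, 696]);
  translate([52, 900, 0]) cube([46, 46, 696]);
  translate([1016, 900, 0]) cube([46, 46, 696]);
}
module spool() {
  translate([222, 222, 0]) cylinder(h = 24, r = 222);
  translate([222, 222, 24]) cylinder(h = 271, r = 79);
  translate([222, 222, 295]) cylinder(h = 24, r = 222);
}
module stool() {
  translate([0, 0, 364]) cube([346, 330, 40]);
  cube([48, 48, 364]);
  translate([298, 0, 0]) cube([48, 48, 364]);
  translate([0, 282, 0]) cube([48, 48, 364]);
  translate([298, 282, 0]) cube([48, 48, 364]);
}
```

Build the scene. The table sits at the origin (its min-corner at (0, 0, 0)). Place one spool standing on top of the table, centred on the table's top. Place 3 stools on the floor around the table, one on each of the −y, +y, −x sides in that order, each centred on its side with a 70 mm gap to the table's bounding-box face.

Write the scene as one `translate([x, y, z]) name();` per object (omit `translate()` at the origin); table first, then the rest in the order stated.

table();
translate([335, 277, 727]) spool();
translate([384, -400, 0]) stool();
translate([384, 1068, 0]) stool();
translate([-416, 334, 0]) stool();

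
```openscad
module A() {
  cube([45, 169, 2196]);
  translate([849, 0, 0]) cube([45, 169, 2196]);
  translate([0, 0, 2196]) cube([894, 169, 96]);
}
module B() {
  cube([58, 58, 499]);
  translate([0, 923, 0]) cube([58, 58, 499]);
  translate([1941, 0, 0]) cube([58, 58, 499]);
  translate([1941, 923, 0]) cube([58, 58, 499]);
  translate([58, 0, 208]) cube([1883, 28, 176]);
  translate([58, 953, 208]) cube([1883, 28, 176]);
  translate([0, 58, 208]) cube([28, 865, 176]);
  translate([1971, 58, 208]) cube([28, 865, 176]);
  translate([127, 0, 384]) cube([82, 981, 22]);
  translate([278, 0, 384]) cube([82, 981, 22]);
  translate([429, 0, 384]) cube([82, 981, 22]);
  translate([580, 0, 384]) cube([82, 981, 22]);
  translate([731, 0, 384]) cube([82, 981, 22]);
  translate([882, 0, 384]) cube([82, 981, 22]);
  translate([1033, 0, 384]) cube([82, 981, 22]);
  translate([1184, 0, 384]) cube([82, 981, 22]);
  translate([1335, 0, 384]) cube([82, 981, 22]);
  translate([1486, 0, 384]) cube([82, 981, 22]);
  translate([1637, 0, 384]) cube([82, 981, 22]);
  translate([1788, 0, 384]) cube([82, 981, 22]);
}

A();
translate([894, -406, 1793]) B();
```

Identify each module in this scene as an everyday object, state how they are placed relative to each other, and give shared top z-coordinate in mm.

Both tops at z = 2292 mm.

A is a door frame. B is a bed frame. The bed frame is beside the door frame with their tops flush at z = 2292. The shared top z-coordinate is 2292 mm.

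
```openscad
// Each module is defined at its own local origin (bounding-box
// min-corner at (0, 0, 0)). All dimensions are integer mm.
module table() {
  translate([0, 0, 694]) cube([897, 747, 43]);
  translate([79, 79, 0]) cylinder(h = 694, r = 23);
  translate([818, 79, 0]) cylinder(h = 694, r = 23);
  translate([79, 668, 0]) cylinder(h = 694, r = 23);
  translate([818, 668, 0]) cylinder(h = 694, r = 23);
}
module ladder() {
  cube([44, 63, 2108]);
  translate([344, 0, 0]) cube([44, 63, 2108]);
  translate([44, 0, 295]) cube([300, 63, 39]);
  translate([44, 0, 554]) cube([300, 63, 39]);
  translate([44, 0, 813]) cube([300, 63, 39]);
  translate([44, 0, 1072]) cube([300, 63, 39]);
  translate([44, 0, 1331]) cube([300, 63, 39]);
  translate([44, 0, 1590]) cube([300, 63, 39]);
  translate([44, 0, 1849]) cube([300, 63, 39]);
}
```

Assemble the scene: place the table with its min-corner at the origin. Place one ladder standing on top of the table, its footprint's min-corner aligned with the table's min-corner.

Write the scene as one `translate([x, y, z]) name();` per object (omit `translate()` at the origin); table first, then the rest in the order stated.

table();
translate([0, 0, 737]) ladder();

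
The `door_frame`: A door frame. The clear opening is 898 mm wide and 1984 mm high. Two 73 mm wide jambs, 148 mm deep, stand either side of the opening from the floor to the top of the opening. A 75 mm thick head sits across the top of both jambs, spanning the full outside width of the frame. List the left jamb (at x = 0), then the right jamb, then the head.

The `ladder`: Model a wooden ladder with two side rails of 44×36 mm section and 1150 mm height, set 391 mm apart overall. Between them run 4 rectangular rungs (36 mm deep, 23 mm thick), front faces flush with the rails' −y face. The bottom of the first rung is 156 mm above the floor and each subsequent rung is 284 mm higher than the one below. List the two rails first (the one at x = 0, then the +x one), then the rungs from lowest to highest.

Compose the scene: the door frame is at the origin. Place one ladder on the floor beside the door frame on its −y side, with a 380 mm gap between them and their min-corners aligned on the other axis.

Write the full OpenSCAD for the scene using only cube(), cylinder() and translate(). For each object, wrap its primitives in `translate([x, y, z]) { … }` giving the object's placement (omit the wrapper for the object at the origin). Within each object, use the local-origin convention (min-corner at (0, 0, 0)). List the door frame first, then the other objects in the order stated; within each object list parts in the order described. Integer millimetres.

cube([73, 148, 1984]);
translate([971, 0, 0]) cube([73, 148, 1984]);
translate([0, 0, 1984]) cube([1044, 148, 75]);
translate([0, -416, 0]) {
  cube([44, 36, 1150]);
  translate([347, 0, 0]) cube([44, 36, 1150]);
  translate([44, 0, 156]) cube([303, 36, 23]);
  translate([44, 0, 440]) cube([303, 36, 23]);
  translate([44, 0, 724]) cube([303, 36, 23]);
  translate([44, 0, 1008]) cube([303, 36, 23]);
}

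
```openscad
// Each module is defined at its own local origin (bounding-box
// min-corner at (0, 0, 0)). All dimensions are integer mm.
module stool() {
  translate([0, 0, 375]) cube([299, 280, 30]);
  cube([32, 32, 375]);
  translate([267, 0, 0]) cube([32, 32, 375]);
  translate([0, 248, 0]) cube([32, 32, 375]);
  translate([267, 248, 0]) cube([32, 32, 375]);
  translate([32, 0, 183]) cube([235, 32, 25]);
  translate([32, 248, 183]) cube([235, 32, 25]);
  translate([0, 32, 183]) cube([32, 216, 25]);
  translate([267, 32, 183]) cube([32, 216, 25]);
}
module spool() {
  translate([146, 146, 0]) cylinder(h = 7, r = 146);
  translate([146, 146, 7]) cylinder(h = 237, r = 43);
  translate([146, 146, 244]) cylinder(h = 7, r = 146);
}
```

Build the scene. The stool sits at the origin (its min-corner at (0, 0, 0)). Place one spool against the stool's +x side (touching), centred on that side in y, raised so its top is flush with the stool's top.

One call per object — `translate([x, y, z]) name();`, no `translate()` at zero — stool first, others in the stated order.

stool();
translate([299, -6, 154]) spool();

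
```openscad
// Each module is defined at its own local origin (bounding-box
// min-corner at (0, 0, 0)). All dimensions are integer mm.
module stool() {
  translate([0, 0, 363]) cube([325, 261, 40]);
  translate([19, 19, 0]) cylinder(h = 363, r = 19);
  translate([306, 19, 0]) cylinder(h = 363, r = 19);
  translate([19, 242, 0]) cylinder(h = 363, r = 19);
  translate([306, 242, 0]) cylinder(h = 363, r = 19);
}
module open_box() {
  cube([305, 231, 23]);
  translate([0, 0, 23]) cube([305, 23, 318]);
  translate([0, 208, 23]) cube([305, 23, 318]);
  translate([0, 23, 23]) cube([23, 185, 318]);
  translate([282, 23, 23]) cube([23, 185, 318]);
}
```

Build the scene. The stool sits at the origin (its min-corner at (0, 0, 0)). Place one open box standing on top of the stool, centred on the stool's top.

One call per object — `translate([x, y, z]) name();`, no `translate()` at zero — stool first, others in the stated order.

stool();
translate([10, 15, 403]) open_box();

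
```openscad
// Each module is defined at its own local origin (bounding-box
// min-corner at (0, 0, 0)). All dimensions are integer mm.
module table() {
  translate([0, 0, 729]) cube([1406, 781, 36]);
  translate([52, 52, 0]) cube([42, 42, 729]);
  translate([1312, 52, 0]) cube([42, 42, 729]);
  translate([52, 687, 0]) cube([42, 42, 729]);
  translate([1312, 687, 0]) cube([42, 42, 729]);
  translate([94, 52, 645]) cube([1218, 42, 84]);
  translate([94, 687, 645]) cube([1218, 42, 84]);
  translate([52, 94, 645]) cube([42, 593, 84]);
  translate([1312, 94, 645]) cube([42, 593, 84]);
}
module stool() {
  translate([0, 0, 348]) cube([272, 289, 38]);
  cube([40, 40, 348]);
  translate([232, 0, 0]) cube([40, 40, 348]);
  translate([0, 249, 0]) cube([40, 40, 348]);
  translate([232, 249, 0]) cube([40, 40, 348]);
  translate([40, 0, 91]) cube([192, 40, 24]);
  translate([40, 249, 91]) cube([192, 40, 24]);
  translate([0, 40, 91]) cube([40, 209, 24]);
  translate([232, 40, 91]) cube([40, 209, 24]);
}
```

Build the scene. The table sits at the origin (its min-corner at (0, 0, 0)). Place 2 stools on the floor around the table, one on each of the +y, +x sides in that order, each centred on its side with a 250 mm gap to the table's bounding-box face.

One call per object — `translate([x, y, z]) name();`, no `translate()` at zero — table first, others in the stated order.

table();
translate([567, 1031, 0]) stool();
translate([1656, 246, 0]) stool();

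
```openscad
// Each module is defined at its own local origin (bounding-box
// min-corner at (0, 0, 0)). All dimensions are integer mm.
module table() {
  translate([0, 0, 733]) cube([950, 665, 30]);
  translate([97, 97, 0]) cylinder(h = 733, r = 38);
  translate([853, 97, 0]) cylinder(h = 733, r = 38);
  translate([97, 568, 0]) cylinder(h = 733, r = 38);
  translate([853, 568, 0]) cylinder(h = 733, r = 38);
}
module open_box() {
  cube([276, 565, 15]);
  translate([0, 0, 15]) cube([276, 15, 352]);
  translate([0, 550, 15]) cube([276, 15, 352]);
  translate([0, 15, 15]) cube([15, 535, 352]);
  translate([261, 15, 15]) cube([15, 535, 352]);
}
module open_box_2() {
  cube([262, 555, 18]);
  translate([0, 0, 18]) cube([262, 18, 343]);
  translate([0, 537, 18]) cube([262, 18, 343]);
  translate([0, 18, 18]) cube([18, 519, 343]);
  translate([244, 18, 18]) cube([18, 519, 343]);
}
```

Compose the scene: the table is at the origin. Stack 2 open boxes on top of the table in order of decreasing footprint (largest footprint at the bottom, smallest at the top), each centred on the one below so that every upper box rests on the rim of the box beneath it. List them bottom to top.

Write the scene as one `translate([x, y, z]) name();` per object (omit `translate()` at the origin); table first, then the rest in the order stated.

table();
translate([337, 50, 763]) open_box();
translate([344, 55, 1130]) open_box_2();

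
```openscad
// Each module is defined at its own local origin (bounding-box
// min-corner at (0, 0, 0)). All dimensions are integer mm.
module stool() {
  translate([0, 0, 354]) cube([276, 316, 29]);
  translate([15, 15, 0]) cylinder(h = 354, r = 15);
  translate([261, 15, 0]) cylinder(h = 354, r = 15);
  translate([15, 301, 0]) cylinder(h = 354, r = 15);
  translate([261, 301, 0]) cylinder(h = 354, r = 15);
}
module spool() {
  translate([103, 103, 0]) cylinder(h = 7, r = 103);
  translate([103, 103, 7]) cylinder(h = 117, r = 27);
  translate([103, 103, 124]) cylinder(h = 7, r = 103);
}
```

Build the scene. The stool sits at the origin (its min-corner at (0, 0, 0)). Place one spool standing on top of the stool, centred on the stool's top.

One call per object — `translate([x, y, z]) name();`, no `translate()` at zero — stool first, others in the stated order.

stool();
translate([35, 55, 383]) spool();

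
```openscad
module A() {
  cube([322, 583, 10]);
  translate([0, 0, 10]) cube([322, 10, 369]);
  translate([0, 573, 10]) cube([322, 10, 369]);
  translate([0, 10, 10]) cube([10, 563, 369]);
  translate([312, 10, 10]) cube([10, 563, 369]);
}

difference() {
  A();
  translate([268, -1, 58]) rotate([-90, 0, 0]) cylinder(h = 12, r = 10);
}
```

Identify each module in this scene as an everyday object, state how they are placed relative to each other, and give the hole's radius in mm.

The subtracted cylinder has r = 10 mm.

A is an open box. The open box has a circular hole through its front wall. The hole's radius is 10 mm.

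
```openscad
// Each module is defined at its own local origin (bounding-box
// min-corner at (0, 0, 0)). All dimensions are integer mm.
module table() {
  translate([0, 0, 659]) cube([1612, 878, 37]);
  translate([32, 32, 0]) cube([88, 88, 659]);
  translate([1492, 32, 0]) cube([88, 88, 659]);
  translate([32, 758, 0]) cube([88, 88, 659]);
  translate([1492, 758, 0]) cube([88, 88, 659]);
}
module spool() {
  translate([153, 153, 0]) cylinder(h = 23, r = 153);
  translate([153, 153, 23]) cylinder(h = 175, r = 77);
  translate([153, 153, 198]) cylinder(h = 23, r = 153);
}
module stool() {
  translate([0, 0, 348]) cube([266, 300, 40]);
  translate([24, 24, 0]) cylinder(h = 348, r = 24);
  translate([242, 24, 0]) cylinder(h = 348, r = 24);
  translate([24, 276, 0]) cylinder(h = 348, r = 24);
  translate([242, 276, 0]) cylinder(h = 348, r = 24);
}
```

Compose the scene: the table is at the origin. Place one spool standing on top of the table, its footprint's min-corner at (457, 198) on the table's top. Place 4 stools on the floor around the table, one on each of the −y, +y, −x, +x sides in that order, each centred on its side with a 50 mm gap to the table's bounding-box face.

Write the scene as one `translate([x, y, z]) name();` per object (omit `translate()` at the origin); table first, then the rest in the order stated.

table();
translate([457, 198, 696]) spool();
translate([673, -350, 0]) stool();
translate([673, 928, 0]) stool();
translate([-316, 289, 0]) stool();
translate([1662, 289, 0]) stool();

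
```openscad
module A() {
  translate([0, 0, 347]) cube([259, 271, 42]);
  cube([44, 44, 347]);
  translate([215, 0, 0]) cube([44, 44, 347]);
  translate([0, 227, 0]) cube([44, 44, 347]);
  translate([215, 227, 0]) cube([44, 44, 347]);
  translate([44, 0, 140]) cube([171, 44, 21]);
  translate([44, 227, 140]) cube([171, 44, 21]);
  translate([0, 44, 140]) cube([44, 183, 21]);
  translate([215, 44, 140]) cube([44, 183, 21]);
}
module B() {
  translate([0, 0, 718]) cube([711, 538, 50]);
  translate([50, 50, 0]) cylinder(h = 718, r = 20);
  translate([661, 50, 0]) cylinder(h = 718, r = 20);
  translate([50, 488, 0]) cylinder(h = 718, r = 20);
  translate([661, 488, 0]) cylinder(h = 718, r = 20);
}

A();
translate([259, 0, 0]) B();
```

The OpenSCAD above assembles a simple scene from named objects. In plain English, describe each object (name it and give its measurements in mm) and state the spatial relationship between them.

A is a four-legged stool. The seat is a 259×271×42 mm slab whose top surface is at z = 389 mm; four square legs, each 44×44 mm in cross-section, run from the floor (z = 0) to the underside of the seat, each flush with a corner of the seat. Four stretchers, 44 mm wide and 21 mm tall, connect adjacent legs with their undersides at z = 140 mm, each running between the inner faces of the legs it joins and aligned with the legs' outer faces on the other axis.

B is a table: top 711 mm (x) × 538 mm (y), 50 mm thick, upper face at z = 768 mm, on four round legs of 40 mm diameter, each leg's bounding box inset 30 mm from the nearest pair of top edges, running from z = 0 to the bottom of the top.

The table is against the stool's +x side, with their −y faces flush.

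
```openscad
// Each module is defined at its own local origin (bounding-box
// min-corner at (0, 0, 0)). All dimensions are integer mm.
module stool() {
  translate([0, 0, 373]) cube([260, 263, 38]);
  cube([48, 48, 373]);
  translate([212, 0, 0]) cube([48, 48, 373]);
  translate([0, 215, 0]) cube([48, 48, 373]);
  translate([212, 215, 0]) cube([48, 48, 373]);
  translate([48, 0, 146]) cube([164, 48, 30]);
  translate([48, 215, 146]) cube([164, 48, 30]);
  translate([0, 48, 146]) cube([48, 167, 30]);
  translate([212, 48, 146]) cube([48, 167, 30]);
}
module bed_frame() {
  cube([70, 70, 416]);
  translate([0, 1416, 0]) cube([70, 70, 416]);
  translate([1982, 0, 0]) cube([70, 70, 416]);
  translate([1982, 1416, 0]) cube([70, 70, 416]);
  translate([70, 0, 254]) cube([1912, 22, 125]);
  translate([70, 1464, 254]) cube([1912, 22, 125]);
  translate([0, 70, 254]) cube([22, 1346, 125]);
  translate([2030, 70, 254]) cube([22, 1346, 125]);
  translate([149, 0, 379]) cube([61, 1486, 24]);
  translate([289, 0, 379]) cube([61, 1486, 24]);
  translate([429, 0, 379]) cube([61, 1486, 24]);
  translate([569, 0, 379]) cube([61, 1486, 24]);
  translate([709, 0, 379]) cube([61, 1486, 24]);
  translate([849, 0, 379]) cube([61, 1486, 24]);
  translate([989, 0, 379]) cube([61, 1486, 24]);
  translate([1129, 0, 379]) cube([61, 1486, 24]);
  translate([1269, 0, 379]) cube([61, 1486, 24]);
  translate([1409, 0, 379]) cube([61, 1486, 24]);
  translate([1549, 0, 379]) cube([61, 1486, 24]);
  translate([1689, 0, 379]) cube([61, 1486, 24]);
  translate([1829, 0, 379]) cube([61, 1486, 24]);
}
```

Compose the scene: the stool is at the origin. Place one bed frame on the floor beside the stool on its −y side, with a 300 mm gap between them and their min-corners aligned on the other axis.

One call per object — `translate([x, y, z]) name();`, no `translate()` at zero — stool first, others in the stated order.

stool();
translate([0, -1786, 0]) bed_frame();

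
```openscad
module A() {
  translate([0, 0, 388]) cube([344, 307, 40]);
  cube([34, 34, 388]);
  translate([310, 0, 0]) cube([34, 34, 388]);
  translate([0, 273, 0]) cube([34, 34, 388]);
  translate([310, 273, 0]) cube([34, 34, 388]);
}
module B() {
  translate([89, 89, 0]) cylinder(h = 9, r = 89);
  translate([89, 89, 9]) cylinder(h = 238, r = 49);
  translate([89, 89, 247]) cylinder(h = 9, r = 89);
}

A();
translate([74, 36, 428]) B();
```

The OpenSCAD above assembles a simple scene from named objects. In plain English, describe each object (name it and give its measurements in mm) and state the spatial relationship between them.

A is a simple wooden stool: a rectangular seat 344 mm (x) by 307 mm (y), 40 mm thick, top face at z = 428 mm, on four square legs, each 34×34 mm in cross-section. The legs rest on z = 0, each flush with a corner of the seat.

B is a spool: two coaxial disc flanges of radius 89 mm and thickness 9 mm, joined by a core cylinder of radius 49 mm and height 238 mm. The lower flange rests on z = 0 and the three cylinders share a vertical axis.

The spool is on top of the stool.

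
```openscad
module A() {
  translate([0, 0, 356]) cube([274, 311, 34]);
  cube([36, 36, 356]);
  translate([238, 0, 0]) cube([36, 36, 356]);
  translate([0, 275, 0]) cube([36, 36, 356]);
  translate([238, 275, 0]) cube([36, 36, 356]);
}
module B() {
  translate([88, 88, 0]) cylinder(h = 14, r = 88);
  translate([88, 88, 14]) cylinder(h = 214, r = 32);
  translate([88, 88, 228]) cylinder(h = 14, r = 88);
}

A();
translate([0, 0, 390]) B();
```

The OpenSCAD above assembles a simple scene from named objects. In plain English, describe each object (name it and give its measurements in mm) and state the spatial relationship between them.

A is a four-legged stool. The seat is a 274×311×34 mm slab whose top surface is at z = 390 mm; four square legs, each 36×36 mm in cross-section, run from the floor (z = 0) to the underside of the seat, each flush with a corner of the seat.

B is a spool: two coaxial disc flanges of radius 88 mm and thickness 14 mm, joined by a core cylinder of radius 32 mm and height 214 mm. The lower flange rests on z = 0 and the three cylinders share a vertical axis.

The spool is on top of the stool.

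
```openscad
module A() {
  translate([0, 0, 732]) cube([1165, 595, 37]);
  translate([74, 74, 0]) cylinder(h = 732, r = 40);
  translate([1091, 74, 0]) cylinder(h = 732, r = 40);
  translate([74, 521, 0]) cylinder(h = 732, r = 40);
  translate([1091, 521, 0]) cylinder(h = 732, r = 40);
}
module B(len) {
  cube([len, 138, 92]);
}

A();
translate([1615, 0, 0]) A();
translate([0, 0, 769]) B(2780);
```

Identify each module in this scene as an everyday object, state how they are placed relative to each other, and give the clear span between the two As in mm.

A is a table. B is a beam. A beam spans the tops of two tables. The clear span between the two tables is 450 mm.

Second table starts at x = 1615; first ends at x = 1165; clear span = 1615 − 1165 = 450 mm.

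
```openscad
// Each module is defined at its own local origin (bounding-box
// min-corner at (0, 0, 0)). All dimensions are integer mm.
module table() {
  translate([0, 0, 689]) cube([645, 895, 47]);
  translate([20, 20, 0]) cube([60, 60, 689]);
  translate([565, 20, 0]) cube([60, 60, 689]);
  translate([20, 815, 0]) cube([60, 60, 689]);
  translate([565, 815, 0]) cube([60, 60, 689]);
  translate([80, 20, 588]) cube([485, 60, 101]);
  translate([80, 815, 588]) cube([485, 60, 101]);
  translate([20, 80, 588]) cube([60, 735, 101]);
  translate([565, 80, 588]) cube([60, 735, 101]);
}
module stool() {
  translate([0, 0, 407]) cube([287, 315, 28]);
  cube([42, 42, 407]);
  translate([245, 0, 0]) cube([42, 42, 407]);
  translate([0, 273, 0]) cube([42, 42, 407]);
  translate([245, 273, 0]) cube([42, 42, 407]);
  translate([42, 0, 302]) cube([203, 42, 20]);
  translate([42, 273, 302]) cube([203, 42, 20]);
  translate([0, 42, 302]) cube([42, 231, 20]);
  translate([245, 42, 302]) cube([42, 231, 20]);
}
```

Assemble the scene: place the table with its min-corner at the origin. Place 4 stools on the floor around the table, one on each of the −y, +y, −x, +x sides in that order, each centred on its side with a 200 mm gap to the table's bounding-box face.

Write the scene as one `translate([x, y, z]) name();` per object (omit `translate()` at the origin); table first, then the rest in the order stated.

table();
translate([179, -515, 0]) stool();
translate([179, 1095, 0]) stool();
translate([-487, 290, 0]) stool();
translate([845, 290, 0]) stool();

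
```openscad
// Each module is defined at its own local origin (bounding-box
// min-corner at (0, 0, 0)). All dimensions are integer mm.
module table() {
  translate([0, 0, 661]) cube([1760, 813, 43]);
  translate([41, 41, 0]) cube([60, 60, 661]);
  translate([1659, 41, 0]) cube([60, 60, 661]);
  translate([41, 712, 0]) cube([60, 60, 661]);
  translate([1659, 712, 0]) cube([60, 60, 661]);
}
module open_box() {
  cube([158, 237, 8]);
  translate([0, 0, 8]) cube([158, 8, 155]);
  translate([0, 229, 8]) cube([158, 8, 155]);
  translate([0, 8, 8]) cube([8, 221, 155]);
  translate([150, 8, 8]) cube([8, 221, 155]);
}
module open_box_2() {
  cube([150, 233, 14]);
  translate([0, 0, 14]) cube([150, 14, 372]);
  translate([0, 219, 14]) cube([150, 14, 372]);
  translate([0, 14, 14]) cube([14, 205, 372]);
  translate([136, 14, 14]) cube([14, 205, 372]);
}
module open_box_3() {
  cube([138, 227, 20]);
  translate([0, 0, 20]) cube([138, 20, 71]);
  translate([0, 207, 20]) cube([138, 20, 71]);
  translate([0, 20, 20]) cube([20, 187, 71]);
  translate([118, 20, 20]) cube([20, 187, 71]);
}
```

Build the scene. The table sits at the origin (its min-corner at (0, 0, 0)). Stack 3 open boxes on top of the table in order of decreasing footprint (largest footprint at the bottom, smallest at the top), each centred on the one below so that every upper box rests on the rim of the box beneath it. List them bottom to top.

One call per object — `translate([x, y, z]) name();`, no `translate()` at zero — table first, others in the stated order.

table();
translate([801, 288, 704]) open_box();
translate([805, 290, 867]) open_box_2();
translate([811, 293, 1253]) open_box_3();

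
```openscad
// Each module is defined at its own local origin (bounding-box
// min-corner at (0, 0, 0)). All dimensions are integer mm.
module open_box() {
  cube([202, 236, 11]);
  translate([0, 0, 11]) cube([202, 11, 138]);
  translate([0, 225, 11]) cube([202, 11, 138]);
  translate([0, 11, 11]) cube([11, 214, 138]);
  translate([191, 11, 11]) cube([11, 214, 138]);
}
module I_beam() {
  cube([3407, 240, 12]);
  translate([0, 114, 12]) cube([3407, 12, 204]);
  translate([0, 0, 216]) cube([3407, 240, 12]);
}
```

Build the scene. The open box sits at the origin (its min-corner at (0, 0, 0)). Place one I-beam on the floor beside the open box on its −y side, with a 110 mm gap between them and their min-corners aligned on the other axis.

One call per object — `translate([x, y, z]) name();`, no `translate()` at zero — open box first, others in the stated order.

open_box();
translate([0, -350, 0]) I_beam();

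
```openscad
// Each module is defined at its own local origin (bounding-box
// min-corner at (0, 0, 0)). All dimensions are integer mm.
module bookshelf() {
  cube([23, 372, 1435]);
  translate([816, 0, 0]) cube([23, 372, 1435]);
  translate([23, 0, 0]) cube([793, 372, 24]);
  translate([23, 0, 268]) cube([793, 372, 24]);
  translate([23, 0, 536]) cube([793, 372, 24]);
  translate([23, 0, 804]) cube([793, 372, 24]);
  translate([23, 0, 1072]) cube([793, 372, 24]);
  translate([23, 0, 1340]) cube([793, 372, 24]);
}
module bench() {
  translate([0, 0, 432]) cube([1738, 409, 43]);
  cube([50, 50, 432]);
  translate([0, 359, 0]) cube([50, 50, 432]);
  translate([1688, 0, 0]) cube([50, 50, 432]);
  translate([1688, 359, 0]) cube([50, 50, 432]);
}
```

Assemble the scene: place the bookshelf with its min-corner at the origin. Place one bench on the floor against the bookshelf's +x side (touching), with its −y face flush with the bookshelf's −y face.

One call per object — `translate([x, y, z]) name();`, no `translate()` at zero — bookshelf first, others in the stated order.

bookshelf();
translate([839, 0, 0]) bench();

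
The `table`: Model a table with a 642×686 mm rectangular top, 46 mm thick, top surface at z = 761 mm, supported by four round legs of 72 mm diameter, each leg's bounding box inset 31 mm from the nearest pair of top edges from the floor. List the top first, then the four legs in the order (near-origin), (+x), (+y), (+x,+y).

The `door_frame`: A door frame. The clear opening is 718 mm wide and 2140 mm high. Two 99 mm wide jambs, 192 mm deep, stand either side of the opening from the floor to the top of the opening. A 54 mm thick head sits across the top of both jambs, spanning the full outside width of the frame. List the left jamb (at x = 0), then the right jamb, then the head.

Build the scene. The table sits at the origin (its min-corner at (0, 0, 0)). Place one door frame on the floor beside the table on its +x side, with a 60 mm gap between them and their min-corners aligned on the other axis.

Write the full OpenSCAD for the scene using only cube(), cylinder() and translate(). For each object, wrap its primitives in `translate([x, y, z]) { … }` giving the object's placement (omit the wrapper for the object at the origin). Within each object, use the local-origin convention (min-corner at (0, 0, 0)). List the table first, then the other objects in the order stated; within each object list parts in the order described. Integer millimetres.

translate([0, 0, 715]) cube([642, 686, 46]);
translate([67, 67, 0]) cylinder(h = 715, r = 36);
translate([575, 67, 0]) cylinder(h = 715, r = 36);
translate([67, 619, 0]) cylinder(h = 715, r = 36);
translate([575, 619, 0]) cylinder(h = 715, r = 36);
translate([702, 0, 0]) {
  cube([99, 192, 2140]);
  translate([817, 0, 0]) cube([99, 192, 2140]);
  translate([0, 0, 2140]) cube([916, 192, 54]);
}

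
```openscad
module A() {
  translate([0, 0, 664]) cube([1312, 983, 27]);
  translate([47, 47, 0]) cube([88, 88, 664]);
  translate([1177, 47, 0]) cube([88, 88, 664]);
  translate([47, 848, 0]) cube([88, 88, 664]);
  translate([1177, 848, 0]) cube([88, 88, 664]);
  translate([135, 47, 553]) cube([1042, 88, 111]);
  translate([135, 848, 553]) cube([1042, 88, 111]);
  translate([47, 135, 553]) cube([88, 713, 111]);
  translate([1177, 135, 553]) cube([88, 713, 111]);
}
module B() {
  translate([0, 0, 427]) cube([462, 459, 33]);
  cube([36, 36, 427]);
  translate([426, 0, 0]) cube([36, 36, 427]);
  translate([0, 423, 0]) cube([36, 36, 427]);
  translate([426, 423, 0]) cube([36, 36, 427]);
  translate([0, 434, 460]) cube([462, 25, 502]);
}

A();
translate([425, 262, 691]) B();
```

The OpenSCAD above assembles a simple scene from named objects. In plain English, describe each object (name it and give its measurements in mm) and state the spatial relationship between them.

A is a table with a 1312×983 mm rectangular top, 27 mm thick, top surface at z = 691 mm, supported by four 88×88 mm square legs, each inset 47 mm from the nearest pair of top edges, running from the floor. Four apron rails, 88 mm thick and 111 mm tall, run between adjacent legs with their top edges flush with the underside of the top and their outer faces flush with the legs' outer faces.

B is a chair. The seat is a 462×459×33 mm slab with its top at z = 460 mm, on four 36×36 mm corner legs (flush with the seat edges, standing on z = 0). A flat backrest 25 mm thick, 502 mm tall, spans the full seat width and rises from the seat top along its +y edge, rear face flush with the rear of the seat.

The chair is on top of the table, centred.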